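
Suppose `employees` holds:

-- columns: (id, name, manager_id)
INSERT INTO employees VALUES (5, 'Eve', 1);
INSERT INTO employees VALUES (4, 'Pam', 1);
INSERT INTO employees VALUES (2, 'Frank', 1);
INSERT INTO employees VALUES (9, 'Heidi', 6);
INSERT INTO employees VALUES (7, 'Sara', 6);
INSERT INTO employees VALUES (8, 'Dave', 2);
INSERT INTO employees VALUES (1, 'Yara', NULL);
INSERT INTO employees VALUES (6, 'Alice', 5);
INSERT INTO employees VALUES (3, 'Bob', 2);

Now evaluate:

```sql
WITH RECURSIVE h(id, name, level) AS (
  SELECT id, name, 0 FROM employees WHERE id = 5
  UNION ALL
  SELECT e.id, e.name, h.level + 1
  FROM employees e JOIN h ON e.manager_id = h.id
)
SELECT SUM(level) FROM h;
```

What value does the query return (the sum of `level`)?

5

Base: id=5 (Eve) at level 0.
Iteration 1: rows with manager_id in {5} -> Alice (id 6, level 1).
Iteration 2: rows with manager_id in {6} -> Sara (id 7, level 2), Heidi (id 9, level 2).
Iteration 3: no rows with manager_id in {7,9}; recursion stops.
SUM(level) = 0 + 1 + 2 + 2 = 5.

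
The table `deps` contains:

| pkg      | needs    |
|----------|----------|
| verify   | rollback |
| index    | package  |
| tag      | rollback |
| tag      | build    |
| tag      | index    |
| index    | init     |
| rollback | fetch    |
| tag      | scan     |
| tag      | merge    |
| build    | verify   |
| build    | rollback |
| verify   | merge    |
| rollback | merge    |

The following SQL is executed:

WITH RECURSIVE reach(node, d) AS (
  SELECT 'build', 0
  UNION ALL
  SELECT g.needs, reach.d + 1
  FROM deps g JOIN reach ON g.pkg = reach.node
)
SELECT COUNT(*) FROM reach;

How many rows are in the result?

Base: (build, d=0).
Iteration 1: edges from {build} -> (rollback, d=1), (verify, d=1).
Iteration 2: edges from {rollback,verify} -> (fetch, d=2), (merge, d=2) x2, (rollback, d=2). [UNION ALL keeps all 4 new rows, including repeats]
Iteration 3: edges from {fetch,merge,rollback} -> (fetch, d=3), (merge, d=3).
Iteration 4: no outgoing edges from {fetch,merge}; recursion stops.
Total rows emitted: 9.

9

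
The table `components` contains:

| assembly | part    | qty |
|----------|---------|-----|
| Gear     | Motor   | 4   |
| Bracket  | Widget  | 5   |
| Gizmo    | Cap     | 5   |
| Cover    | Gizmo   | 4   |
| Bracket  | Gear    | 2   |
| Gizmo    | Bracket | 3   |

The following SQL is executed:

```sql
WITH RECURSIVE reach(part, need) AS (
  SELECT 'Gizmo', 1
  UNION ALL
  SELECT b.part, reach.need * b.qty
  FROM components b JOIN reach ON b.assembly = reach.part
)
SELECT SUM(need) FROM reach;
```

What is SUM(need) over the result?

Base: (Gizmo, need=1).
Iteration 1: components of {Gizmo} -> Bracket = 1*3 = 3, Cap = 1*5 = 5.
Iteration 2: components of {Bracket,Cap} -> Gear = 3*2 = 6, Widget = 3*5 = 15.
Iteration 3: components of {Gear,Widget} -> Motor = 6*4 = 24.
Iteration 4: no further components; recursion stops.
SUM(need) = 1 + 5 + 3 + 15 + 6 + 24 = 54.

54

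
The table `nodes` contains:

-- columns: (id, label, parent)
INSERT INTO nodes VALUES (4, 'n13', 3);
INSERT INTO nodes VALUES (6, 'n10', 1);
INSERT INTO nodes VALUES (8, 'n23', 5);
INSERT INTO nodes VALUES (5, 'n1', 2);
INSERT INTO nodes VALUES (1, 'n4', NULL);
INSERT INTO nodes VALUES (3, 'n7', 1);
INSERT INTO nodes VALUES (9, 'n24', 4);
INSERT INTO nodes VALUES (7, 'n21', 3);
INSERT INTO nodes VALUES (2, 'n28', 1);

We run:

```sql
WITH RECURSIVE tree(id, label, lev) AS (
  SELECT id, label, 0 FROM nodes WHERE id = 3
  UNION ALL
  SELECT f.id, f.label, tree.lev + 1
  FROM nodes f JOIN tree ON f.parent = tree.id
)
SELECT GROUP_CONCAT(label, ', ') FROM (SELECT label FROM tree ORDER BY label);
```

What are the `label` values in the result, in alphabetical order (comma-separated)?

Base: id=3 (n7) at lev 0.
Iteration 1: rows with parent in {3} -> n13 (id 4, lev 1), n21 (id 7, lev 1).
Iteration 2: rows with parent in {4,7} -> n24 (id 9, lev 2).
Iteration 3: no rows with parent in {9}; recursion stops.

n13, n21, n24, n7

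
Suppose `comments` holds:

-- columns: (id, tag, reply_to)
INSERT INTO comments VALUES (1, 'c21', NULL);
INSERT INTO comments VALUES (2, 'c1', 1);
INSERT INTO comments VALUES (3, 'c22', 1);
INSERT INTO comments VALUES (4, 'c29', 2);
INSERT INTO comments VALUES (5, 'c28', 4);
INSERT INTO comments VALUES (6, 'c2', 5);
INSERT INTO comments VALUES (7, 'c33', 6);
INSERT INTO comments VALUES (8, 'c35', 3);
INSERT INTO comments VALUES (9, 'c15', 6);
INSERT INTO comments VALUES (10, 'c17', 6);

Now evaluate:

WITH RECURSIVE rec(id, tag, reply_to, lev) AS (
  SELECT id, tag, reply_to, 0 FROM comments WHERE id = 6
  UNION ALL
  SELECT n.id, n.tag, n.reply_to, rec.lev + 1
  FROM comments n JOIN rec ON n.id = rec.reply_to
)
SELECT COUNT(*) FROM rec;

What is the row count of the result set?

5

Base: id=6 (c2), reply_to=5, lev 0.
Iteration 1: join on id=5 -> c28 (id 5, reply_to=4, lev 1).
Iteration 2: join on id=4 -> c29 (id 4, reply_to=2, lev 2).
Iteration 3: join on id=2 -> c1 (id 2, reply_to=1, lev 3).
Iteration 4: join on id=1 -> c21 (id 1, reply_to=NULL, lev 4).
Iteration 5: reply_to is NULL; no match; recursion stops.
Total rows emitted: 5.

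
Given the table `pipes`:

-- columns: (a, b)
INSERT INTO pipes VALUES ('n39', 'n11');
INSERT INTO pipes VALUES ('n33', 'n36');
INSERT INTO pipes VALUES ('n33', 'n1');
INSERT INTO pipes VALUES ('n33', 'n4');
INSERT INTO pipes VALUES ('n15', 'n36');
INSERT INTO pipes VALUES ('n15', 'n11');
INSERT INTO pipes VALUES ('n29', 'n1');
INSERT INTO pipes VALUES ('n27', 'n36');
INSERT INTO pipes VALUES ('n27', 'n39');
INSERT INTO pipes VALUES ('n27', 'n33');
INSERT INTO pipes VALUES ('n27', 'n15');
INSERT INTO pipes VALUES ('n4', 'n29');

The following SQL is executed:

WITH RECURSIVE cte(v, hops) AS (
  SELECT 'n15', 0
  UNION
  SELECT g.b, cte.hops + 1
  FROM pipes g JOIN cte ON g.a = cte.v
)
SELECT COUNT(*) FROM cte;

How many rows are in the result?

Base: (n15, hops=0).
Iteration 1: edges from {n15} -> (n11, hops=1), (n36, hops=1).
Iteration 2: no outgoing edges from {n11,n36}; recursion stops.
Total rows emitted: 3.

3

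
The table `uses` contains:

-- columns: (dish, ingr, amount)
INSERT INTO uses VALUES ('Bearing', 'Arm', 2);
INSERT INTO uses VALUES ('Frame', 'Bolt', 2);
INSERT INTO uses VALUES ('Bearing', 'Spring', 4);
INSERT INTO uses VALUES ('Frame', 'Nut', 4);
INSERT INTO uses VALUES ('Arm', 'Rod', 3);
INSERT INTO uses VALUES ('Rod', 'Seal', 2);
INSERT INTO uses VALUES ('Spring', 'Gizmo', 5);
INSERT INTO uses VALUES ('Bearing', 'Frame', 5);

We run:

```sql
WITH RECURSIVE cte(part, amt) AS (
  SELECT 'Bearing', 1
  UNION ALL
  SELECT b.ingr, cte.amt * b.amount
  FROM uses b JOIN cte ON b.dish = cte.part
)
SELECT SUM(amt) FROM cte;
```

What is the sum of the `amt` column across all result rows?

Base: (Bearing, amt=1).
Iteration 1: components of {Bearing} -> Arm = 1*2 = 2, Frame = 1*5 = 5, Spring = 1*4 = 4.
Iteration 2: components of {Arm,Frame,Spring} -> Bolt = 5*2 = 10, Gizmo = 4*5 = 20, Nut = 5*4 = 20, Rod = 2*3 = 6.
Iteration 3: components of {Bolt,Gizmo,Nut,Rod} -> Seal = 6*2 = 12.
Iteration 4: no further components; recursion stops.
SUM(amt) = 1 + 2 + 5 + 4 + 6 + 10 + 20 + 20 + 12 = 80.

80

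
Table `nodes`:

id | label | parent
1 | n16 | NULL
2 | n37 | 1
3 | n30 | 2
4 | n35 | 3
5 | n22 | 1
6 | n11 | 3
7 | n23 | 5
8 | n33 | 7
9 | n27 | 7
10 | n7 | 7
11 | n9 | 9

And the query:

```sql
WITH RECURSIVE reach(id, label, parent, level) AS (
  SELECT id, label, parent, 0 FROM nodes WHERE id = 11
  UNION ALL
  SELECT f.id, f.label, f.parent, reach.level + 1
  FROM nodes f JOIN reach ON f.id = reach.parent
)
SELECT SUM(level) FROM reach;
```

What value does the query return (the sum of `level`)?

Base: id=11 (n9), parent=9, level 0.
Iteration 1: join on id=9 -> n27 (id 9, parent=7, level 1).
Iteration 2: join on id=7 -> n23 (id 7, parent=5, level 2).
Iteration 3: join on id=5 -> n22 (id 5, parent=1, level 3).
Iteration 4: join on id=1 -> n16 (id 1, parent=NULL, level 4).
Iteration 5: parent is NULL; no match; recursion stops.
SUM(level) = 0 + 1 + 2 + 3 + 4 = 10.

10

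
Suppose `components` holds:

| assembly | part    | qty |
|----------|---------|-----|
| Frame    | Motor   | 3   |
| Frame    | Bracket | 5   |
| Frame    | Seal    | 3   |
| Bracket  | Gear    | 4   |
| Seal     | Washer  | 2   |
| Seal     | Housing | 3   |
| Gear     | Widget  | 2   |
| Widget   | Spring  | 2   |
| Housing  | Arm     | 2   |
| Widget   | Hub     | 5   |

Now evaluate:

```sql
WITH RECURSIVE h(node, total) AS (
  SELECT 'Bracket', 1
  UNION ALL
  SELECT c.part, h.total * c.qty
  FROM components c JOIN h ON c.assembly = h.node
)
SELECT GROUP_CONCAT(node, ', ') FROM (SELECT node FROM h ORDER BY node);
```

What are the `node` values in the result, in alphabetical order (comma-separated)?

Bracket, Gear, Hub, Spring, Widget

Base: (Bracket, total=1).
Iteration 1: components of {Bracket} -> Gear = 1*4 = 4.
Iteration 2: components of {Gear} -> Widget = 4*2 = 8.
Iteration 3: components of {Widget} -> Hub = 8*5 = 40, Spring = 8*2 = 16.
Iteration 4: no further components; recursion stops.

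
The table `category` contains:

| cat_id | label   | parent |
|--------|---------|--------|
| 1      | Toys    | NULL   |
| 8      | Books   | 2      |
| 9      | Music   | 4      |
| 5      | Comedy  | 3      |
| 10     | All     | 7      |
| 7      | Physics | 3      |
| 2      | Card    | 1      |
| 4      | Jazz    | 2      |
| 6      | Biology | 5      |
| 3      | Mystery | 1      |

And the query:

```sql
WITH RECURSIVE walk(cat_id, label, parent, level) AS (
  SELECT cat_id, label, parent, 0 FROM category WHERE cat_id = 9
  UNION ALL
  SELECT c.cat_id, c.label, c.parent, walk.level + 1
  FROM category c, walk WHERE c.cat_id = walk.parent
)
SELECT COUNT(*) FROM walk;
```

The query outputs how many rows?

4

Base: cat_id=9 (Music), parent=4, level 0.
Iteration 1: join on cat_id=4 -> Jazz (id 4, parent=2, level 1).
Iteration 2: join on cat_id=2 -> Card (id 2, parent=1, level 2).
Iteration 3: join on cat_id=1 -> Toys (id 1, parent=NULL, level 3).
Iteration 4: parent is NULL; no match; recursion stops.
Total rows emitted: 4.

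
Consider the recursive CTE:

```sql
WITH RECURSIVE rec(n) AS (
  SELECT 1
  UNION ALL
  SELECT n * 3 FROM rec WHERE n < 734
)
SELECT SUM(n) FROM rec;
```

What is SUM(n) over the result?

3280

Base: n=1.
Iteration 1: 1 < 734 holds -> n = 1 * 3 = 3.
Iteration 2: 3 < 734 holds -> n = 3 * 3 = 9.
Iteration 3: 9 < 734 holds -> n = 9 * 3 = 27.
Iteration 4: 27 < 734 holds -> n = 27 * 3 = 81.
Iteration 5: 81 < 734 holds -> n = 81 * 3 = 243.
Iteration 6: 243 < 734 holds -> n = 243 * 3 = 729.
Iteration 7: 729 < 734 holds -> n = 729 * 3 = 2187.
Iteration 8: 2187 < 734 fails; recursion stops.
SUM(n) = 1 + 3 + 9 + 27 + 81 + 243 + 729 + 2187 = 3280.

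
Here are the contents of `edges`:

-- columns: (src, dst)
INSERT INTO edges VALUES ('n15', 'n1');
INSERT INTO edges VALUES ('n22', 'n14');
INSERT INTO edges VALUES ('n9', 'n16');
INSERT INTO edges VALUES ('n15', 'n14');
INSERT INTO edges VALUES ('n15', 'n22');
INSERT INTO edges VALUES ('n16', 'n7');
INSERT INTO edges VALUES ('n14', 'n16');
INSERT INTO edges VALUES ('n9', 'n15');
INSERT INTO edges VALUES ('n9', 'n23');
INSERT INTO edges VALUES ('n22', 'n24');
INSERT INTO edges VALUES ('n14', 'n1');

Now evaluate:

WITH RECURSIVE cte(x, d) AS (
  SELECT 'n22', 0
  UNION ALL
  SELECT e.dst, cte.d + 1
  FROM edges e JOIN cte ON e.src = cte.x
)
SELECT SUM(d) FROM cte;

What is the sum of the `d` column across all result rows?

9

Base: (n22, d=0).
Iteration 1: edges from {n22} -> (n14, d=1), (n24, d=1).
Iteration 2: edges from {n14,n24} -> (n1, d=2), (n16, d=2).
Iteration 3: edges from {n1,n16} -> (n7, d=3).
Iteration 4: no outgoing edges from {n7}; recursion stops.
SUM(d) = 0 + 1 + 1 + 2 + 2 + 3 = 9.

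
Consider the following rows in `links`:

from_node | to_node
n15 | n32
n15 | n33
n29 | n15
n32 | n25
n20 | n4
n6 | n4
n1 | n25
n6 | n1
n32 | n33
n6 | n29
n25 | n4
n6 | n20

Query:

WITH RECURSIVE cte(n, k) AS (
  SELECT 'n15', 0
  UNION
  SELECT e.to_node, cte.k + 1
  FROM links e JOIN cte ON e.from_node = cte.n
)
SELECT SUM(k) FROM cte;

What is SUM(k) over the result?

9

Base: (n15, k=0).
Iteration 1: edges from {n15} -> (n32, k=1), (n33, k=1).
Iteration 2: edges from {n32,n33} -> (n25, k=2), (n33, k=2).
Iteration 3: edges from {n25,n33} -> (n4, k=3).
Iteration 4: no outgoing edges from {n4}; recursion stops.
SUM(k) = 0 + 1 + 1 + 2 + 2 + 3 = 9.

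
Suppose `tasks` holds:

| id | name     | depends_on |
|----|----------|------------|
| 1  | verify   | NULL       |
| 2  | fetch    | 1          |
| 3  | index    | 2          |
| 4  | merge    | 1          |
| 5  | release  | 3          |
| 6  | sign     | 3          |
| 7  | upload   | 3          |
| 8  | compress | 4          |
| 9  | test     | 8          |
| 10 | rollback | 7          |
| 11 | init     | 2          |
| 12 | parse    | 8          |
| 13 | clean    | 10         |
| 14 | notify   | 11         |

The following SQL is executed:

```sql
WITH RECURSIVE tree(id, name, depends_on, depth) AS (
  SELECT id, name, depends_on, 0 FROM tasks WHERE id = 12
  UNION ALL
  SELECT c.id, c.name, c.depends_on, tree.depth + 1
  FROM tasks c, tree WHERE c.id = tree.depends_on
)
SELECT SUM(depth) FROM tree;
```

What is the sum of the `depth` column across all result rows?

6

Base: id=12 (parse), depends_on=8, depth 0.
Iteration 1: join on id=8 -> compress (id 8, depends_on=4, depth 1).
Iteration 2: join on id=4 -> merge (id 4, depends_on=1, depth 2).
Iteration 3: join on id=1 -> verify (id 1, depends_on=NULL, depth 3).
Iteration 4: depends_on is NULL; no match; recursion stops.
SUM(depth) = 0 + 1 + 2 + 3 = 6.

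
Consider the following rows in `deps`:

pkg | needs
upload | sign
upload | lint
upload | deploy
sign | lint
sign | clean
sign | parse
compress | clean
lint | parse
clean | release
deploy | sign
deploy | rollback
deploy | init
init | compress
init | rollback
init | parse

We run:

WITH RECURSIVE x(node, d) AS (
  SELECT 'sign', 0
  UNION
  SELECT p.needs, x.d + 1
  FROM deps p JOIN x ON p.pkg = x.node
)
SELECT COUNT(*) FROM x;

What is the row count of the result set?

6

Base: (sign, d=0).
Iteration 1: edges from {sign} -> (clean, d=1), (lint, d=1), (parse, d=1).
Iteration 2: edges from {clean,lint,parse} -> (parse, d=2), (release, d=2).
Iteration 3: no outgoing edges from {parse,release}; recursion stops.
Total rows emitted: 6.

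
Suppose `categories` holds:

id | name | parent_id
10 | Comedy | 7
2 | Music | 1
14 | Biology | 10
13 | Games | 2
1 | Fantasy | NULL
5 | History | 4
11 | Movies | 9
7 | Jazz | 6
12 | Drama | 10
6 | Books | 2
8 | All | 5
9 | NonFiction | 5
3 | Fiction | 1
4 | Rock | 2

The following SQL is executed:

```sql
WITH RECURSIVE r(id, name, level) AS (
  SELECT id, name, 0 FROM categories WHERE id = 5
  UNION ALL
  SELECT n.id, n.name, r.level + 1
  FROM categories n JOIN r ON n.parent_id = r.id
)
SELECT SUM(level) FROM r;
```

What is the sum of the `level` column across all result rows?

4

Base: id=5 (History) at level 0.
Iteration 1: rows with parent_id in {5} -> All (id 8, level 1), NonFiction (id 9, level 1).
Iteration 2: rows with parent_id in {8,9} -> Movies (id 11, level 2).
Iteration 3: no rows with parent_id in {11}; recursion stops.
SUM(level) = 0 + 1 + 1 + 2 = 4.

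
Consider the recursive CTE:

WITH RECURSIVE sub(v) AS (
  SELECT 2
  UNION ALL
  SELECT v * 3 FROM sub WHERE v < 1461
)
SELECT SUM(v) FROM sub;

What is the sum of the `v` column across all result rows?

Base: v=2.
Iteration 1: 2 < 1461 holds -> v = 2 * 3 = 6.
Iteration 2: 6 < 1461 holds -> v = 6 * 3 = 18.
Iteration 3: 18 < 1461 holds -> v = 18 * 3 = 54.
Iteration 4: 54 < 1461 holds -> v = 54 * 3 = 162.
Iteration 5: 162 < 1461 holds -> v = 162 * 3 = 486.
Iteration 6: 486 < 1461 holds -> v = 486 * 3 = 1458.
Iteration 7: 1458 < 1461 holds -> v = 1458 * 3 = 4374.
Iteration 8: 4374 < 1461 fails; recursion stops.
SUM(v) = 2 + 6 + 18 + 54 + 162 + 486 + 1458 + 4374 = 6560.

6560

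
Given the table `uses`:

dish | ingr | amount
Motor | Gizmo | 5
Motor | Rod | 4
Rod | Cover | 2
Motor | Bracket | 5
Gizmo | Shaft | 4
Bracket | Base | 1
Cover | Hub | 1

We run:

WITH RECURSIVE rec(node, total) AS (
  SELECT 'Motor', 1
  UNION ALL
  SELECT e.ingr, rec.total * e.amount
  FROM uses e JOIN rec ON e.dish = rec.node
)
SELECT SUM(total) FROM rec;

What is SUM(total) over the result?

56

Base: (Motor, total=1).
Iteration 1: components of {Motor} -> Bracket = 1*5 = 5, Gizmo = 1*5 = 5, Rod = 1*4 = 4.
Iteration 2: components of {Bracket,Gizmo,Rod} -> Base = 5*1 = 5, Cover = 4*2 = 8, Shaft = 5*4 = 20.
Iteration 3: components of {Base,Cover,Shaft} -> Hub = 8*1 = 8.
Iteration 4: no further components; recursion stops.
SUM(total) = 1 + 5 + 4 + 5 + 20 + 8 + 5 + 8 = 56.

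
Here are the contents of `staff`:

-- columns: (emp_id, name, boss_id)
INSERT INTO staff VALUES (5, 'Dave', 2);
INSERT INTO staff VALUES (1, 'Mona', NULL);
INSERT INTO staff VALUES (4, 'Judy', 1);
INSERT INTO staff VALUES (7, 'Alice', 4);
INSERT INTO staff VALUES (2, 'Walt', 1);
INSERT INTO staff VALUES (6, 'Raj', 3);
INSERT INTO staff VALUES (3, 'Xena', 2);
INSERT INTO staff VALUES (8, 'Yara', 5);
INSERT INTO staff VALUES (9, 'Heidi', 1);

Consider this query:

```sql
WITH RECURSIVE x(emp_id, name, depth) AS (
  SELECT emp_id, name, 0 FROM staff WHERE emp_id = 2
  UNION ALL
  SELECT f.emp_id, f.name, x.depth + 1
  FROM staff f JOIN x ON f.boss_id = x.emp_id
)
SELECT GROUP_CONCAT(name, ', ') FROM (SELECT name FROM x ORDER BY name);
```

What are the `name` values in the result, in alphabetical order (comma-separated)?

Dave, Raj, Walt, Xena, Yara

Base: emp_id=2 (Walt) at depth 0.
Iteration 1: rows with boss_id in {2} -> Xena (id 3, depth 1), Dave (id 5, depth 1).
Iteration 2: rows with boss_id in {3,5} -> Raj (id 6, depth 2), Yara (id 8, depth 2).
Iteration 3: no rows with boss_id in {6,8}; recursion stops.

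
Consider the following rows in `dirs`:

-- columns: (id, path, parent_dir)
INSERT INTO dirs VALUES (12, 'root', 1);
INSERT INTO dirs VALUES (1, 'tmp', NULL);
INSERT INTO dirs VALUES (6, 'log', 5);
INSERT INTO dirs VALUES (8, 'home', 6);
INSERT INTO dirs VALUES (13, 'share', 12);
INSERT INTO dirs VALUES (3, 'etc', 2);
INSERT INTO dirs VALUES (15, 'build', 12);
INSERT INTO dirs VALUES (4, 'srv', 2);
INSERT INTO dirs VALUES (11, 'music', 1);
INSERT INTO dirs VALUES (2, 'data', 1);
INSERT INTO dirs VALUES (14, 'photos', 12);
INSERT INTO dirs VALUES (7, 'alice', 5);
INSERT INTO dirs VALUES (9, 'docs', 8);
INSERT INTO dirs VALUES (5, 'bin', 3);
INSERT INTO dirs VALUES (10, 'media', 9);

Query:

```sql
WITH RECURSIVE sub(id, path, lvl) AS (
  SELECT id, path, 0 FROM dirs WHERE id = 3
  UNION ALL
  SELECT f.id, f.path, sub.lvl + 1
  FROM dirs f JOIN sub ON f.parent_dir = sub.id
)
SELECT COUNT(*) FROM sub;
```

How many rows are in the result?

Base: id=3 (etc) at lvl 0.
Iteration 1: rows with parent_dir in {3} -> bin (id 5, lvl 1).
Iteration 2: rows with parent_dir in {5} -> log (id 6, lvl 2), alice (id 7, lvl 2).
Iteration 3: rows with parent_dir in {6,7} -> home (id 8, lvl 3).
Iteration 4: rows with parent_dir in {8} -> docs (id 9, lvl 4).
Iteration 5: rows with parent_dir in {9} -> media (id 10, lvl 5).
Iteration 6: no rows with parent_dir in {10}; recursion stops.
Total rows emitted: 7.

7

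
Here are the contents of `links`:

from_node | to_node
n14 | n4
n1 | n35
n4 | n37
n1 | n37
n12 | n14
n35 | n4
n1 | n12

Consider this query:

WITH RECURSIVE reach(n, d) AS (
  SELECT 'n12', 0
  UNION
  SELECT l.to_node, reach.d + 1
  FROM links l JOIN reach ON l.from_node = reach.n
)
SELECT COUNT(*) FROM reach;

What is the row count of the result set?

4

Base: (n12, d=0).
Iteration 1: edges from {n12} -> (n14, d=1).
Iteration 2: edges from {n14} -> (n4, d=2).
Iteration 3: edges from {n4} -> (n37, d=3).
Iteration 4: no outgoing edges from {n37}; recursion stops.
Total rows emitted: 4.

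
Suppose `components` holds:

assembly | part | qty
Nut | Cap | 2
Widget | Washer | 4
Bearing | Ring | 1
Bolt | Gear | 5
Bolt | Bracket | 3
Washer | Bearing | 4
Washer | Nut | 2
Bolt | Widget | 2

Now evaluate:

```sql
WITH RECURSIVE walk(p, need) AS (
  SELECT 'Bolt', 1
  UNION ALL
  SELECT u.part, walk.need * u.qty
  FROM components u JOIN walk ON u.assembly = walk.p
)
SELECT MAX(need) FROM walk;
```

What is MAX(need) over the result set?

32

Base: (Bolt, need=1).
Iteration 1: components of {Bolt} -> Bracket = 1*3 = 3, Gear = 1*5 = 5, Widget = 1*2 = 2.
Iteration 2: components of {Bracket,Gear,Widget} -> Washer = 2*4 = 8.
Iteration 3: components of {Washer} -> Bearing = 8*4 = 32, Nut = 8*2 = 16.
Iteration 4: components of {Bearing,Nut} -> Cap = 16*2 = 32, Ring = 32*1 = 32.
Iteration 5: no further components; recursion stops.
need values: 1, 2, 5, 3, 8, 16, 32, 32, 32; the maximum is 32.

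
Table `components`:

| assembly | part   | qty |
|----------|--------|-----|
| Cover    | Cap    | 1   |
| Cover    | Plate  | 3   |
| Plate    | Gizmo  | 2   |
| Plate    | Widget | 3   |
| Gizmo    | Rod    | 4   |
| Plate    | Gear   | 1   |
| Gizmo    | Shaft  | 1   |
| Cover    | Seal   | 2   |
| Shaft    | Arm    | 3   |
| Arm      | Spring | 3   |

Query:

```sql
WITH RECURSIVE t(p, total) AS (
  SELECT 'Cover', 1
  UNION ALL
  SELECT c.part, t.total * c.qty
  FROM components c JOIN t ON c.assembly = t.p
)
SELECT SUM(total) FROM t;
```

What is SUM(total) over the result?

127

Base: (Cover, total=1).
Iteration 1: components of {Cover} -> Cap = 1*1 = 1, Plate = 1*3 = 3, Seal = 1*2 = 2.
Iteration 2: components of {Cap,Plate,Seal} -> Gear = 3*1 = 3, Gizmo = 3*2 = 6, Widget = 3*3 = 9.
Iteration 3: components of {Gear,Gizmo,Widget} -> Rod = 6*4 = 24, Shaft = 6*1 = 6.
Iteration 4: components of {Rod,Shaft} -> Arm = 6*3 = 18.
Iteration 5: components of {Arm} -> Spring = 18*3 = 54.
Iteration 6: no further components; recursion stops.
SUM(total) = 1 + 1 + 3 + 2 + 6 + 9 + 3 + 24 + 6 + 18 + 54 = 127.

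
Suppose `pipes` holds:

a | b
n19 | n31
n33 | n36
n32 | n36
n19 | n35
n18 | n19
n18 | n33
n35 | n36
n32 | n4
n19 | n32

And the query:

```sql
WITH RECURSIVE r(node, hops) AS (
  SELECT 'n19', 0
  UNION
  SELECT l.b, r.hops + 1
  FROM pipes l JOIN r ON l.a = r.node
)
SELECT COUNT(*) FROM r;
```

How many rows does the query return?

Base: (n19, hops=0).
Iteration 1: edges from {n19} -> (n31, hops=1), (n32, hops=1), (n35, hops=1).
Iteration 2: edges from {n31,n32,n35} -> (n36, hops=2), (n4, hops=2). [UNION drops 1 duplicate row(s)]
Iteration 3: no outgoing edges from {n36,n4}; recursion stops.
Total rows emitted: 6.

6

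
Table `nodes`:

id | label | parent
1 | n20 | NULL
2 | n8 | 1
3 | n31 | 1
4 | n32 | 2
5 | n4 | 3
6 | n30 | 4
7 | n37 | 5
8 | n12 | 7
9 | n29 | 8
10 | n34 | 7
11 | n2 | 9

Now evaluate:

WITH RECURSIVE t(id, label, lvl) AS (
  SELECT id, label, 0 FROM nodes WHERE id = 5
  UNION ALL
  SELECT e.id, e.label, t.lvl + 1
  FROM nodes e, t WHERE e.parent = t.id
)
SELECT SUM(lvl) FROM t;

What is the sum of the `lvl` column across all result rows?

12

Base: id=5 (n4) at lvl 0.
Iteration 1: rows with parent in {5} -> n37 (id 7, lvl 1).
Iteration 2: rows with parent in {7} -> n12 (id 8, lvl 2), n34 (id 10, lvl 2).
Iteration 3: rows with parent in {8,10} -> n29 (id 9, lvl 3).
Iteration 4: rows with parent in {9} -> n2 (id 11, lvl 4).
Iteration 5: no rows with parent in {11}; recursion stops.
SUM(lvl) = 0 + 1 + 2 + 2 + 3 + 4 = 12.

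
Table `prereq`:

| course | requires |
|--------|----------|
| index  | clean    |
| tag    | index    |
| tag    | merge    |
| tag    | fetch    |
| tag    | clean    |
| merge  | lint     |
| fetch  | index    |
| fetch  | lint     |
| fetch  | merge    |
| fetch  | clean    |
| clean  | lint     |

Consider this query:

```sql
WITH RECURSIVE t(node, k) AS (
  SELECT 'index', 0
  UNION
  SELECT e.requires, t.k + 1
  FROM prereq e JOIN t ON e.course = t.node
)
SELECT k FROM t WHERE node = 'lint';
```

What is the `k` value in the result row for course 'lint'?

2

Base: (index, k=0).
Iteration 1: edges from {index} -> (clean, k=1).
Iteration 2: edges from {clean} -> (lint, k=2).
Iteration 3: no outgoing edges from {lint}; recursion stops.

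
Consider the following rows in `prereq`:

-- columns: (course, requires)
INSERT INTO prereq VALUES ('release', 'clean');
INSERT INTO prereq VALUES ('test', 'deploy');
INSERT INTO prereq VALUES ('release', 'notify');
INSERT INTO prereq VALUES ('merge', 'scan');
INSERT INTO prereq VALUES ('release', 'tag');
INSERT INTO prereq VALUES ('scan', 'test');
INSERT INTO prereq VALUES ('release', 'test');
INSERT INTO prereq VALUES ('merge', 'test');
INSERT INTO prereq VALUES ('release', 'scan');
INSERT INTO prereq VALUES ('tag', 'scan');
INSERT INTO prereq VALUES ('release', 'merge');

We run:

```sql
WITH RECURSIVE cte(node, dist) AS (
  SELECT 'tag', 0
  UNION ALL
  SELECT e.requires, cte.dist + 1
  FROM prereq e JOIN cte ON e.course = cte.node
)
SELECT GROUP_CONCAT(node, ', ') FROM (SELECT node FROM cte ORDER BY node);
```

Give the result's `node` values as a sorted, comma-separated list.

Base: (tag, dist=0).
Iteration 1: edges from {tag} -> (scan, dist=1).
Iteration 2: edges from {scan} -> (test, dist=2).
Iteration 3: edges from {test} -> (deploy, dist=3).
Iteration 4: no outgoing edges from {deploy}; recursion stops.

deploy, scan, tag, test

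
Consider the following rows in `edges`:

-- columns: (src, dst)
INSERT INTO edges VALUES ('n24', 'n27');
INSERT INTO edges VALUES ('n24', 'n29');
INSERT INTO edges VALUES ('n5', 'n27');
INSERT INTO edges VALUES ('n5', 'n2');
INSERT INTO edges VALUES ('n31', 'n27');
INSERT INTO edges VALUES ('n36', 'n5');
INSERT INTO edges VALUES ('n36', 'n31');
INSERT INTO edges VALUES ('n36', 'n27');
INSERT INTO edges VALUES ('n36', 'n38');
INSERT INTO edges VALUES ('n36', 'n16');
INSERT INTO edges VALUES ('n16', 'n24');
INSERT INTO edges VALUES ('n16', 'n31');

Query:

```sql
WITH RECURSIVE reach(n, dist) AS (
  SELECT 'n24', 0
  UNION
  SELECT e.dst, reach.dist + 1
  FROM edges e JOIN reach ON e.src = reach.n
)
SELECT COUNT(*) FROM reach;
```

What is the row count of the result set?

3

Base: (n24, dist=0).
Iteration 1: edges from {n24} -> (n27, dist=1), (n29, dist=1).
Iteration 2: no outgoing edges from {n27,n29}; recursion stops.
Total rows emitted: 3.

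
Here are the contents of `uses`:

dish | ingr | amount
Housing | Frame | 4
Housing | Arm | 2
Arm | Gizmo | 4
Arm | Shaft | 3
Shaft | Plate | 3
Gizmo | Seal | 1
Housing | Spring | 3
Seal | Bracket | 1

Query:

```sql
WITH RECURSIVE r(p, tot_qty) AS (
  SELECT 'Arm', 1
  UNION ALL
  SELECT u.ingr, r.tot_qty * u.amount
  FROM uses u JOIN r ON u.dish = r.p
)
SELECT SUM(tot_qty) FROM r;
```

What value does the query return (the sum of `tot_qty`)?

25

Base: (Arm, tot_qty=1).
Iteration 1: components of {Arm} -> Gizmo = 1*4 = 4, Shaft = 1*3 = 3.
Iteration 2: components of {Gizmo,Shaft} -> Plate = 3*3 = 9, Seal = 4*1 = 4.
Iteration 3: components of {Plate,Seal} -> Bracket = 4*1 = 4.
Iteration 4: no further components; recursion stops.
SUM(tot_qty) = 1 + 4 + 3 + 4 + 9 + 4 = 25.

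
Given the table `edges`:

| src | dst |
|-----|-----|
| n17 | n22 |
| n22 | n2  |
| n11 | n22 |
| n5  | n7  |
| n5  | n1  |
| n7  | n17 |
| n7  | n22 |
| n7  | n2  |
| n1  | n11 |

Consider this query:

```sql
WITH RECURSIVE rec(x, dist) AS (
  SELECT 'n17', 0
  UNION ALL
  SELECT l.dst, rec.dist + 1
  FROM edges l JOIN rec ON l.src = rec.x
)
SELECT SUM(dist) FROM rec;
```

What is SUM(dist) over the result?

3

Base: (n17, dist=0).
Iteration 1: edges from {n17} -> (n22, dist=1).
Iteration 2: edges from {n22} -> (n2, dist=2).
Iteration 3: no outgoing edges from {n2}; recursion stops.
SUM(dist) = 0 + 1 + 2 = 3.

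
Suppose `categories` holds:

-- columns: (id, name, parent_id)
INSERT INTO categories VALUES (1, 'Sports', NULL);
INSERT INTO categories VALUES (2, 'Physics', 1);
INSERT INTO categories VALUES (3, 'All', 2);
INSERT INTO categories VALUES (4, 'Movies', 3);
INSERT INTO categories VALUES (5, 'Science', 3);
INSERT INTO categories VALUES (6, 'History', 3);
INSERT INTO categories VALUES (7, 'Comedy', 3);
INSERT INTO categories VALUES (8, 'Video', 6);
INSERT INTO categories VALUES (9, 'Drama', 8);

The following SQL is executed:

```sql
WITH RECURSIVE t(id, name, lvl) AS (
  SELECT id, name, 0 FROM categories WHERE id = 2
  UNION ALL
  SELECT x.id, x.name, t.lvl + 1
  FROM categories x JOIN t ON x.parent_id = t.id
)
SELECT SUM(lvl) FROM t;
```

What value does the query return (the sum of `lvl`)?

Base: id=2 (Physics) at lvl 0.
Iteration 1: rows with parent_id in {2} -> All (id 3, lvl 1).
Iteration 2: rows with parent_id in {3} -> Movies (id 4, lvl 2), Science (id 5, lvl 2), History (id 6, lvl 2), Comedy (id 7, lvl 2).
Iteration 3: rows with parent_id in {4,5,6,7} -> Video (id 8, lvl 3).
Iteration 4: rows with parent_id in {8} -> Drama (id 9, lvl 4).
Iteration 5: no rows with parent_id in {9}; recursion stops.
SUM(lvl) = 0 + 1 + 2 + 2 + 2 + 2 + 3 + 4 = 16.

16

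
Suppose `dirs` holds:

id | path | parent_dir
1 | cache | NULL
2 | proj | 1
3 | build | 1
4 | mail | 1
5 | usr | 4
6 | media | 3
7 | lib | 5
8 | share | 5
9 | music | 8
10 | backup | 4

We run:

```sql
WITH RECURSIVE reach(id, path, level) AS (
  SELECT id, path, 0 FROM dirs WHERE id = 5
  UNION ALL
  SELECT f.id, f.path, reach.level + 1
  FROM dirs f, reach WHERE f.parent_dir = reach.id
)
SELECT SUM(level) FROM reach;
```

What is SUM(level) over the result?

Base: id=5 (usr) at level 0.
Iteration 1: rows with parent_dir in {5} -> lib (id 7, level 1), share (id 8, level 1).
Iteration 2: rows with parent_dir in {7,8} -> music (id 9, level 2).
Iteration 3: no rows with parent_dir in {9}; recursion stops.
SUM(level) = 0 + 1 + 1 + 2 = 4.

4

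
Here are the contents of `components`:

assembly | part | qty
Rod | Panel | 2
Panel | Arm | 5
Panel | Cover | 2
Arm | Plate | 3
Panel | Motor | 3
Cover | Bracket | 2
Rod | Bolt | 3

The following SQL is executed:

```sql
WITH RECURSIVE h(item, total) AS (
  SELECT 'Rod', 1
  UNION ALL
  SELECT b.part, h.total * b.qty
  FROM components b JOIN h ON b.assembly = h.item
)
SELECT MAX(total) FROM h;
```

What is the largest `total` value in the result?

Base: (Rod, total=1).
Iteration 1: components of {Rod} -> Bolt = 1*3 = 3, Panel = 1*2 = 2.
Iteration 2: components of {Bolt,Panel} -> Arm = 2*5 = 10, Cover = 2*2 = 4, Motor = 2*3 = 6.
Iteration 3: components of {Arm,Cover,Motor} -> Bracket = 4*2 = 8, Plate = 10*3 = 30.
Iteration 4: no further components; recursion stops.
total values: 1, 2, 3, 10, 4, 6, 30, 8; the maximum is 30.

30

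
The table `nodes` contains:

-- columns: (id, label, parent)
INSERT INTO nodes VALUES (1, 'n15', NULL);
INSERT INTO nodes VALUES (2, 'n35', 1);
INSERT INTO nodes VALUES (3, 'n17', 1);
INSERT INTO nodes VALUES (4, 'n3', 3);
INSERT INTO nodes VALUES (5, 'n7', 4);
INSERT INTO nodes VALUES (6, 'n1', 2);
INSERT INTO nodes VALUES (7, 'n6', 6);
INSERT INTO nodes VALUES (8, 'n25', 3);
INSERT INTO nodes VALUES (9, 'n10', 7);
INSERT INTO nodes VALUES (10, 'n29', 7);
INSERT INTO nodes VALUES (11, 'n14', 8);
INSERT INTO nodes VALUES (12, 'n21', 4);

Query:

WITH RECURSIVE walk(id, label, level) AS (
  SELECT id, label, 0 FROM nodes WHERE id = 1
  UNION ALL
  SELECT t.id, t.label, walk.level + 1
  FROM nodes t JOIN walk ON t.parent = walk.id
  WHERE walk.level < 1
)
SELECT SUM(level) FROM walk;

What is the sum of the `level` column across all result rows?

2

Base: id=1 (n15) at level 0.
Iteration 1: rows with parent in {1} -> n35 (id 2, level 1), n17 (id 3, level 1).
Iteration 2: level < 1 fails for all current rows; recursion stops.
SUM(level) = 0 + 1 + 1 = 2.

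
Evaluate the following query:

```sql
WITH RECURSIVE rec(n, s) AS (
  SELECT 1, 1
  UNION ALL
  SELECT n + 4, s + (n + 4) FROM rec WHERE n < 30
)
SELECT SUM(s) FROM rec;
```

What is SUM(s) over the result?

Base: n=1, s=1.
Iteration 1: 1 < 30 holds -> n = 1 + 4 = 5, s = 1 + 5 = 6.
Iteration 2: 5 < 30 holds -> n = 5 + 4 = 9, s = 6 + 9 = 15.
Iteration 3: 9 < 30 holds -> n = 9 + 4 = 13, s = 15 + 13 = 28.
Iteration 4: 13 < 30 holds -> n = 13 + 4 = 17, s = 28 + 17 = 45.
Iteration 5: 17 < 30 holds -> n = 17 + 4 = 21, s = 45 + 21 = 66.
Iteration 6: 21 < 30 holds -> n = 21 + 4 = 25, s = 66 + 25 = 91.
Iteration 7: 25 < 30 holds -> n = 25 + 4 = 29, s = 91 + 29 = 120.
Iteration 8: 29 < 30 holds -> n = 29 + 4 = 33, s = 120 + 33 = 153.
Iteration 9: 33 < 30 fails; recursion stops.
SUM(s) = 1 + 6 + 15 + 28 + 45 + 66 + 91 + 120 + 153 = 525.

525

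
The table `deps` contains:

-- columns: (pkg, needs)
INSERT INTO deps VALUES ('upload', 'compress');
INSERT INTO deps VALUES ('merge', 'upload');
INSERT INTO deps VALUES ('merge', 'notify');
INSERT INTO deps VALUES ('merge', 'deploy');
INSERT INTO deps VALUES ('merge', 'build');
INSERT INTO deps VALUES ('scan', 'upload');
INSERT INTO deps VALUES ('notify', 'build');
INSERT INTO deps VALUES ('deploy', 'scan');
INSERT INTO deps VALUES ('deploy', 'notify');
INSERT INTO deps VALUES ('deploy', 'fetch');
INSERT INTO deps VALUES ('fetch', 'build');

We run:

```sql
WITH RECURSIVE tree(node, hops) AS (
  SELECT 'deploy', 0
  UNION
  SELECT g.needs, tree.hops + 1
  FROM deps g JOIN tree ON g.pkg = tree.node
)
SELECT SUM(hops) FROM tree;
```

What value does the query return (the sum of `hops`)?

10

Base: (deploy, hops=0).
Iteration 1: edges from {deploy} -> (fetch, hops=1), (notify, hops=1), (scan, hops=1).
Iteration 2: edges from {fetch,notify,scan} -> (build, hops=2), (upload, hops=2). [UNION drops 1 duplicate row(s)]
Iteration 3: edges from {build,upload} -> (compress, hops=3).
Iteration 4: no outgoing edges from {compress}; recursion stops.
SUM(hops) = 0 + 1 + 1 + 1 + 2 + 2 + 3 = 10.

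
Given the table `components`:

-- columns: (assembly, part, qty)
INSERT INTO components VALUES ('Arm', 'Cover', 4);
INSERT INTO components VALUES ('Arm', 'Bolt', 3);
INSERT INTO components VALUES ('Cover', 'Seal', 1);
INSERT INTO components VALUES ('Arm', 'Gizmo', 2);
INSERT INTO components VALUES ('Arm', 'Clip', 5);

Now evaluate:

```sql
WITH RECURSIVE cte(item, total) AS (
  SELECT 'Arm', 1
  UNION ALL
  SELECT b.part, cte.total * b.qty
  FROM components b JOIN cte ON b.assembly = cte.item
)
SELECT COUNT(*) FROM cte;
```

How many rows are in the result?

Base: (Arm, total=1).
Iteration 1: components of {Arm} -> Bolt = 1*3 = 3, Clip = 1*5 = 5, Cover = 1*4 = 4, Gizmo = 1*2 = 2.
Iteration 2: components of {Bolt,Clip,Cover,Gizmo} -> Seal = 4*1 = 4.
Iteration 3: no further components; recursion stops.
Total rows emitted: 6.

6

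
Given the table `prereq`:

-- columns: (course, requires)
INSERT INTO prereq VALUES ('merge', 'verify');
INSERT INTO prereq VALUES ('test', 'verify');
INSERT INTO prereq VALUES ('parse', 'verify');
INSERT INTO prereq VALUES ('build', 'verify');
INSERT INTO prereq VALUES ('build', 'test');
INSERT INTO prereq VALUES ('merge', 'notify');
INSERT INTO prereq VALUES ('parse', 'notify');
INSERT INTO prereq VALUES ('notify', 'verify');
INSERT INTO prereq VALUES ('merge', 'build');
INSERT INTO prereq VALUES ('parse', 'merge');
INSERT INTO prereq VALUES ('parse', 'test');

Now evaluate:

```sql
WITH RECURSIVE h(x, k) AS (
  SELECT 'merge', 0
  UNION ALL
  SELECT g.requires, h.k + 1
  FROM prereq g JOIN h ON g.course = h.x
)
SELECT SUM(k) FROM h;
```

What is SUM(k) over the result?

Base: (merge, k=0).
Iteration 1: edges from {merge} -> (build, k=1), (notify, k=1), (verify, k=1).
Iteration 2: edges from {build,notify,verify} -> (test, k=2), (verify, k=2) x2. [UNION ALL keeps all 3 new rows, including repeats]
Iteration 3: edges from {test,verify} -> (verify, k=3).
Iteration 4: no outgoing edges from {verify}; recursion stops.
SUM(k) = 0 + 1 + 1 + 1 + 2 + 2 + 2 + 3 = 12.

12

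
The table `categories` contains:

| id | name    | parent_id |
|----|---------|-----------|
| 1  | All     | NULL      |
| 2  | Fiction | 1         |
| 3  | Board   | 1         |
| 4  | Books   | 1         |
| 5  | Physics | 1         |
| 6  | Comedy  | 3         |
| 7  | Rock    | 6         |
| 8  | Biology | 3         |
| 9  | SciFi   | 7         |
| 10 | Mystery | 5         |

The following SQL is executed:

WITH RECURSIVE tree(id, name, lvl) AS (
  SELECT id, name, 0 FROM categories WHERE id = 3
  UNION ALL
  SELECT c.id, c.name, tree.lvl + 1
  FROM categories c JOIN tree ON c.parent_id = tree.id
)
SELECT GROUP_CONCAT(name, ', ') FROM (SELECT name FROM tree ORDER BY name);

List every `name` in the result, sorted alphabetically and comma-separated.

Base: id=3 (Board) at lvl 0.
Iteration 1: rows with parent_id in {3} -> Comedy (id 6, lvl 1), Biology (id 8, lvl 1).
Iteration 2: rows with parent_id in {6,8} -> Rock (id 7, lvl 2).
Iteration 3: rows with parent_id in {7} -> SciFi (id 9, lvl 3).
Iteration 4: no rows with parent_id in {9}; recursion stops.

Biology, Board, Comedy, Rock, SciFi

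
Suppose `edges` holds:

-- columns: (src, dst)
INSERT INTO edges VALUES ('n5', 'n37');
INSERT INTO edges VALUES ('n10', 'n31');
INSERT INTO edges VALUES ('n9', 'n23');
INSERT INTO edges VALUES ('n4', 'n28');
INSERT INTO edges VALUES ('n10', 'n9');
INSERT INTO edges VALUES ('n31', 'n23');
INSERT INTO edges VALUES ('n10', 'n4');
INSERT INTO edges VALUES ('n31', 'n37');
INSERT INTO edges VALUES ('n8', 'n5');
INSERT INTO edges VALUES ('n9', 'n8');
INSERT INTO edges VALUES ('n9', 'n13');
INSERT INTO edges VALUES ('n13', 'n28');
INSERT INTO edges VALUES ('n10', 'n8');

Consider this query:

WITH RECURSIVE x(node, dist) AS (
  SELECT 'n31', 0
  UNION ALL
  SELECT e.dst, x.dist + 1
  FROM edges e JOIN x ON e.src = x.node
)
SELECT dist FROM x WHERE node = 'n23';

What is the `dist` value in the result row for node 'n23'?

Base: (n31, dist=0).
Iteration 1: edges from {n31} -> (n23, dist=1), (n37, dist=1).
Iteration 2: no outgoing edges from {n23,n37}; recursion stops.

1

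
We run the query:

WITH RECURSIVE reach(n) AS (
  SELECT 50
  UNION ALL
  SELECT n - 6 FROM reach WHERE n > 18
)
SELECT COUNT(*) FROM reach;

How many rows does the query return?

Base: n=50.
Iteration 1: 50 > 18 holds -> n = 50 - 6 = 44.
Iteration 2: 44 > 18 holds -> n = 44 - 6 = 38.
Iteration 3: 38 > 18 holds -> n = 38 - 6 = 32.
Iteration 4: 32 > 18 holds -> n = 32 - 6 = 26.
Iteration 5: 26 > 18 holds -> n = 26 - 6 = 20.
Iteration 6: 20 > 18 holds -> n = 20 - 6 = 14.
Iteration 7: 14 > 18 fails; recursion stops.
Total rows emitted: 7.

7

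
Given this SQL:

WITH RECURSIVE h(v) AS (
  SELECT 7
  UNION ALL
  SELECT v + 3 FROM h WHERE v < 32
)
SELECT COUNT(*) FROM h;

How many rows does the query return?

Base: v=7.
Iteration 1: 7 < 32 holds -> v = 7 + 3 = 10.
Iteration 2: 10 < 32 holds -> v = 10 + 3 = 13.
Iteration 3: 13 < 32 holds -> v = 13 + 3 = 16.
Iteration 4: 16 < 32 holds -> v = 16 + 3 = 19.
Iteration 5: 19 < 32 holds -> v = 19 + 3 = 22.
Iteration 6: 22 < 32 holds -> v = 22 + 3 = 25.
Iteration 7: 25 < 32 holds -> v = 25 + 3 = 28.
Iteration 8: 28 < 32 holds -> v = 28 + 3 = 31.
Iteration 9: 31 < 32 holds -> v = 31 + 3 = 34.
Iteration 10: 34 < 32 fails; recursion stops.
Total rows emitted: 10.

10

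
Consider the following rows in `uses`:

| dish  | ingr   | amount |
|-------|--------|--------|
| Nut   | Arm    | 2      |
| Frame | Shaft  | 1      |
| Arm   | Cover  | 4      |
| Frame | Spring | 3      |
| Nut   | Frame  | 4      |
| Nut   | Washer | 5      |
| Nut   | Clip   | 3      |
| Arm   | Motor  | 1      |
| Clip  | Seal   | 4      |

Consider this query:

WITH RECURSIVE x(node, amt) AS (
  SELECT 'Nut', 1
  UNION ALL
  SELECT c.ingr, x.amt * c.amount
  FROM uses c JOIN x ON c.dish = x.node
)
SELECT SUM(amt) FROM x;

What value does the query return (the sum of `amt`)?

Base: (Nut, amt=1).
Iteration 1: components of {Nut} -> Arm = 1*2 = 2, Clip = 1*3 = 3, Frame = 1*4 = 4, Washer = 1*5 = 5.
Iteration 2: components of {Arm,Clip,Frame,Washer} -> Cover = 2*4 = 8, Motor = 2*1 = 2, Seal = 3*4 = 12, Shaft = 4*1 = 4, Spring = 4*3 = 12.
Iteration 3: no further components; recursion stops.
SUM(amt) = 1 + 2 + 5 + 4 + 3 + 8 + 2 + 4 + 12 + 12 = 53.

53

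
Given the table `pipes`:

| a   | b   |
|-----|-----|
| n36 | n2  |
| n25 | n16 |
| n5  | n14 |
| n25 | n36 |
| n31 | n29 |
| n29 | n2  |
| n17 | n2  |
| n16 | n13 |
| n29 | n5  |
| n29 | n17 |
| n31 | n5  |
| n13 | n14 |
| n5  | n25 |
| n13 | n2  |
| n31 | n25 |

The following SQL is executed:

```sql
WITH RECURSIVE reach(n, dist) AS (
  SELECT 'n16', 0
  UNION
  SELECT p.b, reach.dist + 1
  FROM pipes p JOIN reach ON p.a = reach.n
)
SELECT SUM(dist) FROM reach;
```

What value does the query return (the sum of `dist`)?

Base: (n16, dist=0).
Iteration 1: edges from {n16} -> (n13, dist=1).
Iteration 2: edges from {n13} -> (n14, dist=2), (n2, dist=2).
Iteration 3: no outgoing edges from {n14,n2}; recursion stops.
SUM(dist) = 0 + 1 + 2 + 2 = 5.

5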